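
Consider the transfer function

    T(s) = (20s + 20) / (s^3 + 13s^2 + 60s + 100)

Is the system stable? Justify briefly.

The denominator s^3 + 13s^2 + 60s + 100 factors as (s^2 + 8s + 20)(s + 5), giving poles at s = -4 ± 2j, -5.
Since all poles lie strictly in the left half-plane, the system is stable.

stable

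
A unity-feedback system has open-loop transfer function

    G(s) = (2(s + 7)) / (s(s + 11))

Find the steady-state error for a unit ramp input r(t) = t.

G(s) has one pole at the origin.
This is a Type 1 system. Kv = lim_{s→0} s·G(s) = 14/11.
e_ss = 1/Kv = 1/(14/11) = 11/14 ≈ 0.7857.

e_ss = 0.7857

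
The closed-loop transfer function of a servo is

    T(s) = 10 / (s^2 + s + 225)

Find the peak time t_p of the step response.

Comparing s^2 + s + 225 to s^2 + 2ζωₙs + ωₙ²: ωₙ = 15 rad/s and ζ = 1/(2·15) ≈ 0.03333.
ζωₙ = 1/2 = 0.5, so ω_d = ωₙ√(1−ζ²) = √(ωₙ² − (ζωₙ)²) = √(225 − 0.5²) = √224.75 ≈ 14.99 rad/s.
t_p = π/ω_d = π/14.99 ≈ 0.2096 s.

t_p ≈ 0.2096 s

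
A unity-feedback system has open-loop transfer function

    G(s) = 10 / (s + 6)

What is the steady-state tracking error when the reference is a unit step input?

G(s) has no poles at the origin.
This is a Type 0 system. Kp = lim_{s→0} G(s) = 10/6 = 5/3.
e_ss = 1/(1 + Kp) = 1/(1 + 5/3) = 3/8 ≈ 0.3750.

e_ss = 0.3750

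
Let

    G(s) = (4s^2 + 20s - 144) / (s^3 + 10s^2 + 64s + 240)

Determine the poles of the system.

s = -2 ± 6j, -6

The poles are the roots of the denominator s^3 + 10s^2 + 64s + 240 = 0.
Trying s = -6: the polynomial evaluates to 0, so (s + 6) is a factor.
Dividing out leaves s^2 + 4s + 40 = 0.
The quadratic formula then gives s = -2 ± 6j.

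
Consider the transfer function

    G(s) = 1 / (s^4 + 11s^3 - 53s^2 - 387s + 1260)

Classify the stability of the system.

unstable

The denominator s^4 + 11s^3 - 53s^2 - 387s + 1260 factors as (s + 12)(s + 7)(s - 5)(s - 3), giving poles at s = -12, -7, 5, 3.
Since the pole(s) at s = 5, 3 lie in the right half-plane, the system is unstable.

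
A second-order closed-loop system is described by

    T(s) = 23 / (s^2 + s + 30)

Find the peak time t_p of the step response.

Comparing s^2 + s + 30 to s^2 + 2ζωₙs + ωₙ²: ωₙ = √30 ≈ 5.477 rad/s and ζ = 1/(2·√30) ≈ 0.09129.
ζωₙ = 1/2 = 0.5, so ω_d = ωₙ√(1−ζ²) = √(ωₙ² − (ζωₙ)²) = √(30 − 0.5²) = √29.75 ≈ 5.454 rad/s.
t_p = π/ω_d = π/5.454 ≈ 0.5760 s.

t_p ≈ 0.5760 s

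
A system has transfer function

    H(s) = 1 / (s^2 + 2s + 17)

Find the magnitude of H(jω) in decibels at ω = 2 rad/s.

|H(j2)|_dB ≈ -22.7 dB

Substitute s = j2: numerator = 1, denominator = 13 + j4.
|H(j2)| = |1| / |13 + j4| = 1 / 13.601 ≈ 0.07352.
In decibels: 20·log₁₀(0.07352) ≈ -22.7 dB.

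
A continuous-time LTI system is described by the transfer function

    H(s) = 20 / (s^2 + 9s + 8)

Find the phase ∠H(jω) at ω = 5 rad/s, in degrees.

∠H(j5) ≈ -110.7°

At s = j5: numerator = 20, denominator = -17 + j45.
∠H = ∠num − ∠den = 0° − (110.70°) = -110.7°.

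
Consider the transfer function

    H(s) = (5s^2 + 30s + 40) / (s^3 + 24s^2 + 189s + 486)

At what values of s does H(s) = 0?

Set the numerator to zero: 5s^2 + 30s + 40 = 0, i.e. 5·(s^2 + 6s + 8) = 0.
Factoring: (s + 4)(s + 2) = 0.

s = -4, -2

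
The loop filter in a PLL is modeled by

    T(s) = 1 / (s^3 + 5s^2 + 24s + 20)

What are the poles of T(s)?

s = -2 ± 4j, -1

The poles are the roots of the denominator s^3 + 5s^2 + 24s + 20 = 0.
Trying s = -1: the polynomial evaluates to 0, so (s + 1) is a factor.
Dividing out leaves s^2 + 4s + 20 = 0.
The quadratic formula then gives s = -2 ± 4j.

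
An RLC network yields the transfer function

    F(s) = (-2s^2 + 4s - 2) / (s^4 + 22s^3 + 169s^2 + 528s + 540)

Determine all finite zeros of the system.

Set the numerator to zero: -2s^2 + 4s - 2 = 0, i.e. -2·(s^2 - 2s + 1) = 0.
Factoring: (s - 1)^2 = 0.

s = 1, 1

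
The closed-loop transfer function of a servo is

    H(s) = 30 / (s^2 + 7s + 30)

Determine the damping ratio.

ζ ≈ 0.6390

Compare the denominator to the standard form s^2 + 2ζωₙs + ωₙ².
ωₙ² = 30, so ωₙ = √30 ≈ 5.477 rad/s.
2ζωₙ = 7, so ζ = 7/(2·√30) ≈ 0.6390.
With ζ = 0.6390 the response is underdamped.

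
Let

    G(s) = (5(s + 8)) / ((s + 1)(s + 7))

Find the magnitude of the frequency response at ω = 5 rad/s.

|G(j5)| ≈ 1.075

Substitute s = j5: numerator = 40 + j25, denominator = -18 + j40.
|G(j5)| = |40 + j25| / |-18 + j40| = 47.170 / 43.863 ≈ 1.075.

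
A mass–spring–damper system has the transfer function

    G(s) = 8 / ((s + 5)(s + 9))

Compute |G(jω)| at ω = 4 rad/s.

Substitute s = j4: numerator = 8, denominator = 29 + j56.
|G(j4)| = |8| / |29 + j56| = 8 / 63.063 ≈ 0.1269.

|G(j4)| ≈ 0.1269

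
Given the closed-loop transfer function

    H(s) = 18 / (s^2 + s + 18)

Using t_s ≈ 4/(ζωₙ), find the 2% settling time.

t_s ≈ 8 s

Comparing s^2 + s + 18 to s^2 + 2ζωₙs + ωₙ²: ωₙ = √18 ≈ 4.243 rad/s and ζ = 1/(2·√18) ≈ 0.1179.
ζωₙ = 1/2 = 0.5, so t_s ≈ 4/(ζωₙ) = 4/0.5 = 8 s.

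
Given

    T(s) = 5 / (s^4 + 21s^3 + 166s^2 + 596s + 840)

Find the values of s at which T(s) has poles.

s = -4 + 2j, -4 - 2j, -6, -7

The poles are the roots of the denominator s^4 + 21s^3 + 166s^2 + 596s + 840 = 0.
Trying s = -6: the polynomial evaluates to 0, so (s + 6) is a factor.
Dividing out leaves s^3 + 15s^2 + 76s + 140 = 0.
This factors further as (s^2 + 8s + 20)(s + 7) = 0.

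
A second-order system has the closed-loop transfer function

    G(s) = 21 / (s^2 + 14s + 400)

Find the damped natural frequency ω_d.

ω_d ≈ 18.73 rad/s

Comparing s^2 + 14s + 400 to s^2 + 2ζωₙs + ωₙ²: ωₙ = 20 rad/s and ζ = 14/(2·20) = 0.35.
ζωₙ = 14/2 = 7, so ω_d = ωₙ√(1−ζ²) = √(ωₙ² − (ζωₙ)²) = √(400 − 7²) = √351 ≈ 18.73 rad/s.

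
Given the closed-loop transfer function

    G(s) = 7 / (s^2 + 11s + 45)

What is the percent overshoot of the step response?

%OS ≈ 1.11%

Comparing s^2 + 11s + 45 to s^2 + 2ζωₙs + ωₙ²: ωₙ = √45 ≈ 6.708 rad/s and ζ = 11/(2·√45) ≈ 0.8199.
%OS = 100·exp(−πζ/√(1−ζ²)) = 100·exp(−π·0.8199/√(1−0.8199²)) ≈ 1.11%.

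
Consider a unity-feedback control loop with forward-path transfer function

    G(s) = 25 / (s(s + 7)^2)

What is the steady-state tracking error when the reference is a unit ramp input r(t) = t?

e_ss = 1.960

G(s) has one pole at the origin.
This is a Type 1 system. Kv = lim_{s→0} s·G(s) = 25/49.
e_ss = 1/Kv = 1/(25/49) = 49/25 ≈ 1.960.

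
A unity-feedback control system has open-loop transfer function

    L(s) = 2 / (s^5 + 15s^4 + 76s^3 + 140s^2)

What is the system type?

Type 2

Factor s from the denominator: s^5 + 15s^4 + 76s^3 + 140s^2 = s^2·(s^3 + 15s^2 + 76s + 140).
There are 2 poles at the origin, so the system is Type 2.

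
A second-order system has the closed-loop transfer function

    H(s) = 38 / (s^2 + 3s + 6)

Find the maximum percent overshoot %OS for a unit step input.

Comparing s^2 + 3s + 6 to s^2 + 2ζωₙs + ωₙ²: ωₙ = √6 ≈ 2.449 rad/s and ζ = 3/(2·√6) ≈ 0.6124.
%OS = 100·exp(−πζ/√(1−ζ²)) = 100·exp(−π·0.6124/√(1−0.6124²)) ≈ 8.77%.

%OS ≈ 8.77%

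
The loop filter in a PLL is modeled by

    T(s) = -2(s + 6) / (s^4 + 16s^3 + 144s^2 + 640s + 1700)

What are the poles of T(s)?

The poles are the roots of the denominator s^4 + 16s^3 + 144s^2 + 640s + 1700 = 0.
No real roots exist; factor into two real quadratics: (s^2 + 10s + 50)(s^2 + 6s + 34) = 0.
Each quadratic gives a conjugate pair via the quadratic formula.

s = -5 ± 5j, -3 ± 5j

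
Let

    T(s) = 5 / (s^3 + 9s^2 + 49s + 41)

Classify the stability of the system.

stable

The denominator s^3 + 9s^2 + 49s + 41 factors as (s^2 + 8s + 41)(s + 1), giving poles at s = -4 ± 5j, -1.
Since all poles lie strictly in the left half-plane, the system is stable.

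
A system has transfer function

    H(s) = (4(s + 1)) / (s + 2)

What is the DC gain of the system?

Set s = 0: H(0) = (4) / (2) = 2.

H(0) = 2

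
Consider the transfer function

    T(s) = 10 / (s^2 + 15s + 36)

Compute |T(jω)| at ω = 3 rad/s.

|T(j3)| ≈ 0.1906

Substitute s = j3: numerator = 10, denominator = 27 + j45.
|T(j3)| = |10| / |27 + j45| = 10 / 52.479 ≈ 0.1906.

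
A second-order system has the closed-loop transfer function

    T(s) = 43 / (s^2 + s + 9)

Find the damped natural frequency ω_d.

ω_d ≈ 2.958 rad/s

Comparing s^2 + s + 9 to s^2 + 2ζωₙs + ωₙ²: ωₙ = 3 rad/s and ζ = 1/(2·3) ≈ 0.1667.
ζωₙ = 1/2 = 0.5, so ω_d = ωₙ√(1−ζ²) = √(ωₙ² − (ζωₙ)²) = √(9 − 0.5²) = √8.75 ≈ 2.958 rad/s.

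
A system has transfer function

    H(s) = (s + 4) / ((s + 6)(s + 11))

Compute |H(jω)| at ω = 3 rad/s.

|H(j3)| ≈ 0.06537

Substitute s = j3: numerator = 4 + j3, denominator = 57 + j51.
|H(j3)| = |4 + j3| / |57 + j51| = 5 / 76.485 ≈ 0.06537.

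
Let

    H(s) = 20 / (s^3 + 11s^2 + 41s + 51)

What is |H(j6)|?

Substitute s = j6: numerator = 20, denominator = -345 + j30.
|H(j6)| = |20| / |-345 + j30| = 20 / 346.30 ≈ 0.05775.

|H(j6)| ≈ 0.05775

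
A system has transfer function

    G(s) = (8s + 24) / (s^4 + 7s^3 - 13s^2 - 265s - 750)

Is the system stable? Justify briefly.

unstable

The denominator s^4 + 7s^3 - 13s^2 - 265s - 750 factors as (s - 6)(s + 5)(s^2 + 8s + 25), giving poles at s = 6, -5, -4 ± 3j.
Since the pole(s) at s = 6 lie in the right half-plane, the system is unstable.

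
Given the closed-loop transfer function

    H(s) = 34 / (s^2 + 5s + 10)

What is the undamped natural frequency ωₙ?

Compare the denominator to the standard form s^2 + 2ζωₙs + ωₙ².
ωₙ² = 10, so ωₙ = √10 ≈ 3.162 rad/s.

ωₙ ≈ 3.162 rad/s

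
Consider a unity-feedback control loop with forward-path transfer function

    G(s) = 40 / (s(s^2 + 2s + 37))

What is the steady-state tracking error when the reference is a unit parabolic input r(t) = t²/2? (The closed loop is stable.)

G(s) has one pole at the origin.
This is a Type 1 system; Ka = lim_{s→0} s^2·G(s) = 0, so the steady-state error for a parabola input is infinite.

e_ss = ∞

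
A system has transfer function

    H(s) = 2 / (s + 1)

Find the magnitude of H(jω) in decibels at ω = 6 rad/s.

|H(j6)|_dB ≈ -9.66 dB

Substitute s = j6: numerator = 2, denominator = 1 + j6.
|H(j6)| = |2| / |1 + j6| = 2 / 6.0828 ≈ 0.3288.
In decibels: 20·log₁₀(0.3288) ≈ -9.66 dB.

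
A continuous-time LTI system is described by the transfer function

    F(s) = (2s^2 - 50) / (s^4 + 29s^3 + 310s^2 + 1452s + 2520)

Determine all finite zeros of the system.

s = 5, -5

Set the numerator to zero: 2s^2 - 50 = 0, i.e. 2·(s^2 - 25) = 0.
Factoring: (s - 5)(s + 5) = 0.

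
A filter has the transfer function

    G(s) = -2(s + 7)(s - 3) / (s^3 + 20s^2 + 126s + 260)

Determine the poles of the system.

s = -10, -5 ± j

The poles are the roots of the denominator s^3 + 20s^2 + 126s + 260 = 0.
Trying s = -10: the polynomial evaluates to 0, so (s + 10) is a factor.
Dividing out leaves s^2 + 10s + 26 = 0.
The quadratic formula then gives s = -5 ± 1j.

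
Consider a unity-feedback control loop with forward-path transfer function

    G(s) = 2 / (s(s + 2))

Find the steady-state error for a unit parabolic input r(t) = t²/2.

G(s) has one pole at the origin.
This is a Type 1 system; Ka = lim_{s→0} s^2·G(s) = 0, so the steady-state error for a parabola input is infinite.

e_ss = ∞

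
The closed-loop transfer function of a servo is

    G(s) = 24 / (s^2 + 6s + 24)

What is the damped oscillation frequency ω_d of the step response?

ω_d ≈ 3.873 rad/s

Comparing s^2 + 6s + 24 to s^2 + 2ζωₙs + ωₙ²: ωₙ = √24 ≈ 4.899 rad/s and ζ = 6/(2·√24) ≈ 0.6124.
ζωₙ = 6/2 = 3, so ω_d = ωₙ√(1−ζ²) = √(ωₙ² − (ζωₙ)²) = √(24 − 3²) = √15 ≈ 3.873 rad/s.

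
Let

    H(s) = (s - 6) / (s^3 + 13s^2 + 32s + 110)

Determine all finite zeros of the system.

s = 6

Set the numerator to zero: s - 6 = 0.
So s = 6.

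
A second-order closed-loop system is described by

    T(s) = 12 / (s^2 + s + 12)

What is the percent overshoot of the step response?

%OS ≈ 63.2%

Comparing s^2 + s + 12 to s^2 + 2ζωₙs + ωₙ²: ωₙ = √12 ≈ 3.464 rad/s and ζ = 1/(2·√12) ≈ 0.1443.
%OS = 100·exp(−πζ/√(1−ζ²)) = 100·exp(−π·0.1443/√(1−0.1443²)) ≈ 63.2%.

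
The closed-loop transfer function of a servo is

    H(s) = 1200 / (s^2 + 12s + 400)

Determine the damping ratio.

ζ = 0.3

Compare the denominator to the standard form s^2 + 2ζωₙs + ωₙ².
ωₙ² = 400, so ωₙ = 20 rad/s.
2ζωₙ = 12, so ζ = 12/(2·20) = 0.3.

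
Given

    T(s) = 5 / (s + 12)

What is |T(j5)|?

|T(j5)| ≈ 0.3846

Substitute s = j5: numerator = 5, denominator = 12 + j5.
|T(j5)| = |5| / |12 + j5| = 5 / 13 ≈ 0.3846.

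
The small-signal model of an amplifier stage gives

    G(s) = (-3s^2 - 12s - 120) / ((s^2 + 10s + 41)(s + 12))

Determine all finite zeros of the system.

s = -2 ± 6j

Set the numerator to zero: -3s^2 - 12s - 120 = 0, i.e. -3·(s^2 + 4s + 40) = 0.
Factoring: (s^2 + 4s + 40) = 0.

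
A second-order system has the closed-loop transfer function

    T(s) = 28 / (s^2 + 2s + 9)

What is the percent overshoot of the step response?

%OS ≈ 32.9%

Comparing s^2 + 2s + 9 to s^2 + 2ζωₙs + ωₙ²: ωₙ = 3 rad/s and ζ = 2/(2·3) ≈ 0.3333.
%OS = 100·exp(−πζ/√(1−ζ²)) = 100·exp(−π·0.3333/√(1−0.3333²)) ≈ 32.9%.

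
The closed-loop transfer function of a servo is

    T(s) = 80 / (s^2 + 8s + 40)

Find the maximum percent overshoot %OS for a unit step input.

Comparing s^2 + 8s + 40 to s^2 + 2ζωₙs + ωₙ²: ωₙ = √40 ≈ 6.325 rad/s and ζ = 8/(2·√40) ≈ 0.6325.
%OS = 100·exp(−πζ/√(1−ζ²)) = 100·exp(−π·0.6325/√(1−0.6325²)) ≈ 7.69%.

%OS ≈ 7.69%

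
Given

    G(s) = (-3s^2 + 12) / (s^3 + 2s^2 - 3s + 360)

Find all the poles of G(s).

s = 3 ± 6j, -8

The poles are the roots of the denominator s^3 + 2s^2 - 3s + 360 = 0.
Trying s = -8: the polynomial evaluates to 0, so (s + 8) is a factor.
Dividing out leaves s^2 - 6s + 45 = 0.
The quadratic formula then gives s = 3 ± 6j.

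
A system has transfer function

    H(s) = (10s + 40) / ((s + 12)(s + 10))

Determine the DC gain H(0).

Set s = 0: H(0) = (40) / (120) = 1/3.

H(0) = 1/3 ≈ 0.3333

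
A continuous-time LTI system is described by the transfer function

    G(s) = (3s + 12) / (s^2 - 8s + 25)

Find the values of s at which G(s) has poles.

s = 4 ± 3j

The poles are the roots of the denominator s^2 - 8s + 25 = 0.
Using the quadratic formula: s = (8 ± √(-36))/2 = 4 ± 3j.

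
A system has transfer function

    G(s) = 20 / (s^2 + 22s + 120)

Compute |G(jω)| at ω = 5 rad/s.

|G(j5)| ≈ 0.1376

Substitute s = j5: numerator = 20, denominator = 95 + j110.
|G(j5)| = |20| / |95 + j110| = 20 / 145.34 ≈ 0.1376.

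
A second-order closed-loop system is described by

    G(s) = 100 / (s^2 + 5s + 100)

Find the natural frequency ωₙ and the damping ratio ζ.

ωₙ = 10 rad/s, ζ = 0.25

Compare the denominator to the standard form s^2 + 2ζωₙs + ωₙ².
ωₙ² = 100, so ωₙ = 10 rad/s.
2ζωₙ = 5, so ζ = 5/(2·10) = 0.25.
With ζ = 0.25 the response is underdamped.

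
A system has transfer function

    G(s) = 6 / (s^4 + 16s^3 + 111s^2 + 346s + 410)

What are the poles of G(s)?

s = -5 ± 4j, -3 ± j

The poles are the roots of the denominator s^4 + 16s^3 + 111s^2 + 346s + 410 = 0.
No real roots exist; factor into two real quadratics: (s^2 + 10s + 41)(s^2 + 6s + 10) = 0.
Each quadratic gives a conjugate pair via the quadratic formula.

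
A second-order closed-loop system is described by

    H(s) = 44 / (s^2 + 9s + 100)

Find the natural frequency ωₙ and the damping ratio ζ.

Compare the denominator to the standard form s^2 + 2ζωₙs + ωₙ².
ωₙ² = 100, so ωₙ = 10 rad/s.
2ζωₙ = 9, so ζ = 9/(2·10) = 0.45.
With ζ = 0.45 the response is underdamped.

ωₙ = 10 rad/s, ζ = 0.45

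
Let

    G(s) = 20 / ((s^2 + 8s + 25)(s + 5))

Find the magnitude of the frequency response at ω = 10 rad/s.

Substitute s = j10: numerator = 20, denominator = -1175 - j350.
|G(j10)| = |20| / |-1175 - j350| = 20 / 1226.0 ≈ 0.01631.

|G(j10)| ≈ 0.01631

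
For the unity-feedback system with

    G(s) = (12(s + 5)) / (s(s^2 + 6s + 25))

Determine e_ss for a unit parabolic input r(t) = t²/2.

e_ss = ∞

G(s) has one pole at the origin.
This is a Type 1 system; Ka = lim_{s→0} s^2·G(s) = 0, so the steady-state error for a parabola input is infinite.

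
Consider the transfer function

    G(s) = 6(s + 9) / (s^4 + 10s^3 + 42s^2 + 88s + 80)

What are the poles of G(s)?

s = -2 ± 2j, -3 ± j

The poles are the roots of the denominator s^4 + 10s^3 + 42s^2 + 88s + 80 = 0.
No real roots exist; factor into two real quadratics: (s^2 + 4s + 8)(s^2 + 6s + 10) = 0.
Each quadratic gives a conjugate pair via the quadratic formula.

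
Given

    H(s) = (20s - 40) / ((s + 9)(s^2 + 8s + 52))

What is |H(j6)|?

Substitute s = j6: numerator = -40 + j120, denominator = -144 + j528.
|H(j6)| = |-40 + j120| / |-144 + j528| = 126.49 / 547.28 ≈ 0.2311.

|H(j6)| ≈ 0.2311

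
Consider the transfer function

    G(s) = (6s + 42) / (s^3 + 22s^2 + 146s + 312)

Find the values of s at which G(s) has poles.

s = -5 + j, -5 - j, -12

The poles are the roots of the denominator s^3 + 22s^2 + 146s + 312 = 0.
Trying s = -12: the polynomial evaluates to 0, so (s + 12) is a factor.
Dividing out leaves s^2 + 10s + 26 = 0.
The quadratic formula then gives s = -5 ± 1j.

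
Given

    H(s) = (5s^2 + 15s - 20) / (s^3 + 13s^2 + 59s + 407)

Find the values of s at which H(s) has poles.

The poles are the roots of the denominator s^3 + 13s^2 + 59s + 407 = 0.
Trying s = -11: the polynomial evaluates to 0, so (s + 11) is a factor.
Dividing out leaves s^2 + 2s + 37 = 0.
The quadratic formula then gives s = -1 ± 6j.

s = -1 + 6j, -1 - 6j, -11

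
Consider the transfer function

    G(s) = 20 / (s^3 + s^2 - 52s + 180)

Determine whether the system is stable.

The denominator s^3 + s^2 - 52s + 180 factors as (s^2 - 8s + 20)(s + 9), giving poles at s = 4 + 2j, 4 - 2j, -9.
Since the pole(s) at s = 4 ± 2j lie in the right half-plane, the system is unstable.

unstable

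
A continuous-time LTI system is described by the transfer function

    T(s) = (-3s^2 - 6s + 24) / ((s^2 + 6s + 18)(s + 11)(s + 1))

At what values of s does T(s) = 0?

s = -4, 2

Set the numerator to zero: -3s^2 - 6s + 24 = 0, i.e. -3·(s^2 + 2s - 8) = 0.
Factoring: (s + 4)(s - 2) = 0.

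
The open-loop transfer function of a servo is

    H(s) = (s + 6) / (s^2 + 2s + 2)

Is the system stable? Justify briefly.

stable

The poles can be read from the denominator factors: s = -1 ± j.
Since all poles lie strictly in the left half-plane, the system is stable.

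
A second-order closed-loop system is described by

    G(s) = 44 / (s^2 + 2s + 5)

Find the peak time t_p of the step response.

Comparing s^2 + 2s + 5 to s^2 + 2ζωₙs + ωₙ²: ωₙ = √5 ≈ 2.236 rad/s and ζ = 2/(2·√5) ≈ 0.4472.
ζωₙ = 2/2 = 1, so ω_d = ωₙ√(1−ζ²) = √(ωₙ² − (ζωₙ)²) = √(5 − 1²) = √4 = 2 rad/s.
t_p = π/ω_d = π/2 ≈ 1.571 s.

t_p ≈ 1.571 s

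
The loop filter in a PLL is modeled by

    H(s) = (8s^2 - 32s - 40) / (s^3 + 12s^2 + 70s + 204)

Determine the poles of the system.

s = -3 ± 5j, -6

The poles are the roots of the denominator s^3 + 12s^2 + 70s + 204 = 0.
Trying s = -6: the polynomial evaluates to 0, so (s + 6) is a factor.
Dividing out leaves s^2 + 6s + 34 = 0.
The quadratic formula then gives s = -3 ± 5j.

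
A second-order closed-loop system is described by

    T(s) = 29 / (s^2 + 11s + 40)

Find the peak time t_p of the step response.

t_p ≈ 1.006 s

Comparing s^2 + 11s + 40 to s^2 + 2ζωₙs + ωₙ²: ωₙ = √40 ≈ 6.325 rad/s and ζ = 11/(2·√40) ≈ 0.8696.
ζωₙ = 11/2 = 5.5, so ω_d = ωₙ√(1−ζ²) = √(ωₙ² − (ζωₙ)²) = √(40 − 5.5²) = √9.75 ≈ 3.122 rad/s.
t_p = π/ω_d = π/3.122 ≈ 1.006 s.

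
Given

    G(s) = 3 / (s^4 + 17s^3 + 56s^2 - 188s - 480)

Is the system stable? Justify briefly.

unstable

The denominator s^4 + 17s^3 + 56s^2 - 188s - 480 factors as (s + 8)(s - 3)(s + 10)(s + 2), giving poles at s = -8, 3, -10, -2.
Since the pole(s) at s = 3 lie in the right half-plane, the system is unstable.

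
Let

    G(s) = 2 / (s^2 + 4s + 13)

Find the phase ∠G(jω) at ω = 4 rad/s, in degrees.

∠G(j4) ≈ -100.6°

At s = j4: numerator = 2, denominator = -3 + j16.
∠G = ∠num − ∠den = 0° − (100.62°) = -100.6°.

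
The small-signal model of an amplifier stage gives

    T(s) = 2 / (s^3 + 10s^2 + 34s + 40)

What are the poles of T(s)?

The poles are the roots of the denominator s^3 + 10s^2 + 34s + 40 = 0.
Trying s = -4: the polynomial evaluates to 0, so (s + 4) is a factor.
Dividing out leaves s^2 + 6s + 10 = 0.
The quadratic formula then gives s = -3 ± 1j.

s = -4, -3 + j, -3 - j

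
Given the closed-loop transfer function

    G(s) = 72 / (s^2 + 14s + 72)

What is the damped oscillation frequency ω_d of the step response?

Comparing s^2 + 14s + 72 to s^2 + 2ζωₙs + ωₙ²: ωₙ = √72 ≈ 8.485 rad/s and ζ = 14/(2·√72) ≈ 0.8250.
ζωₙ = 14/2 = 7, so ω_d = ωₙ√(1−ζ²) = √(ωₙ² − (ζωₙ)²) = √(72 − 7²) = √23 ≈ 4.796 rad/s.

ω_d ≈ 4.796 rad/s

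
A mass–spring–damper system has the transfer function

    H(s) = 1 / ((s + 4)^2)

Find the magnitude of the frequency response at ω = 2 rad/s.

|H(j2)| = 0.05000

Substitute s = j2: numerator = 1, denominator = 12 + j16.
|H(j2)| = |1| / |12 + j16| = 1 / 20 = 0.05000.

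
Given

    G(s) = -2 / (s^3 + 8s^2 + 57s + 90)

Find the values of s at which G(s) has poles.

The poles are the roots of the denominator s^3 + 8s^2 + 57s + 90 = 0.
Trying s = -2: the polynomial evaluates to 0, so (s + 2) is a factor.
Dividing out leaves s^2 + 6s + 45 = 0.
The quadratic formula then gives s = -3 ± 6j.

s = -3 ± 6j, -2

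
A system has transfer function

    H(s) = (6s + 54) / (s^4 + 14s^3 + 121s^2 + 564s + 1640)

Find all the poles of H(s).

s = -5 + 4j, -5 - 4j, -2 + 6j, -2 - 6j

The poles are the roots of the denominator s^4 + 14s^3 + 121s^2 + 564s + 1640 = 0.
No real roots exist; factor into two real quadratics: (s^2 + 10s + 41)(s^2 + 4s + 40) = 0.
Each quadratic gives a conjugate pair via the quadratic formula.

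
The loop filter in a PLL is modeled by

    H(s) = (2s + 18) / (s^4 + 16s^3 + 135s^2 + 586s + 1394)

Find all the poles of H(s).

The poles are the roots of the denominator s^4 + 16s^3 + 135s^2 + 586s + 1394 = 0.
No real roots exist; factor into two real quadratics: (s^2 + 6s + 34)(s^2 + 10s + 41) = 0.
Each quadratic gives a conjugate pair via the quadratic formula.

s = -3 + 5j, -3 - 5j, -5 + 4j, -5 - 4j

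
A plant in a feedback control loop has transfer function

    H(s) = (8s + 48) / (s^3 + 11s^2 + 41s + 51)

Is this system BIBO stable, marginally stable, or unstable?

The denominator s^3 + 11s^2 + 41s + 51 factors as (s + 3)(s^2 + 8s + 17), giving poles at s = -3, -4 + j, -4 - j.
Since all poles lie strictly in the left half-plane, the system is stable.

stable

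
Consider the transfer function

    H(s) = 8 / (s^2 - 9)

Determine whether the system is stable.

unstable

The denominator s^2 - 9 factors as (s + 3)(s - 3), giving poles at s = -3, 3.
Since the pole(s) at s = 3 lie in the right half-plane, the system is unstable.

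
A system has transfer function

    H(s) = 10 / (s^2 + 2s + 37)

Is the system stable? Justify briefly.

stable

The poles can be read from the denominator factors: s = -1 ± 6j.
Since all poles lie strictly in the left half-plane, the system is stable.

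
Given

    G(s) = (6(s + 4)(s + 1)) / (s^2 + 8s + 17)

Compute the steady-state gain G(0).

G(0) = 24/17 ≈ 1.412

Set s = 0: G(0) = (24) / (17) = 24/17.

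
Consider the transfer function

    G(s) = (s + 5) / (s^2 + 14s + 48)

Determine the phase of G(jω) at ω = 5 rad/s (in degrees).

∠G(j5) ≈ -26.81°

At s = j5: numerator = 5 + j5, denominator = 23 + j70.
∠G = ∠num − ∠den = 45° − (71.811°) = -26.81°.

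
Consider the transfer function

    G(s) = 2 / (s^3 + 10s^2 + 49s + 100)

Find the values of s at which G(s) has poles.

s = -3 + 4j, -3 - 4j, -4

The poles are the roots of the denominator s^3 + 10s^2 + 49s + 100 = 0.
Trying s = -4: the polynomial evaluates to 0, so (s + 4) is a factor.
Dividing out leaves s^2 + 6s + 25 = 0.
The quadratic formula then gives s = -3 ± 4j.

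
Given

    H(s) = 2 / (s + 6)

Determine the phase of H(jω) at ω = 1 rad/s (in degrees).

At s = j1: numerator = 2, denominator = 6 + j1.
∠H = ∠num − ∠den = 0° − (9.4623°) = -9.462°.

∠H(j1) ≈ -9.462°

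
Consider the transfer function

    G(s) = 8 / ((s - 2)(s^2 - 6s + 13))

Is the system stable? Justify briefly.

unstable

The poles can be read from the denominator factors: s = 2, 3 ± 2j.
Since the pole(s) at s = 2, 3 ± 2j lie in the right half-plane, the system is unstable.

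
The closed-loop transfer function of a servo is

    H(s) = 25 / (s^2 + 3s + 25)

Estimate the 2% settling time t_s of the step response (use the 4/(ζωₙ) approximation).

Comparing s^2 + 3s + 25 to s^2 + 2ζωₙs + ωₙ²: ωₙ = 5 rad/s and ζ = 3/(2·5) = 0.3.
ζωₙ = 3/2 = 1.5, so t_s ≈ 4/(ζωₙ) = 4/1.5 ≈ 2.667 s.

t_s ≈ 2.667 s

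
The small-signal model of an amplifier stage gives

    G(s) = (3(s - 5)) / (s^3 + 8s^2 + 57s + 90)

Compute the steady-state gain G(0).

Set s = 0: G(0) = (-15) / (90) = -1/6.

G(0) = -1/6 ≈ -0.1667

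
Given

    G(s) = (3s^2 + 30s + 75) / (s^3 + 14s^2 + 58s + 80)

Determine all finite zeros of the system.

Set the numerator to zero: 3s^2 + 30s + 75 = 0, i.e. 3·(s^2 + 10s + 25) = 0.
Factoring: (s + 5)^2 = 0.

s = -5, -5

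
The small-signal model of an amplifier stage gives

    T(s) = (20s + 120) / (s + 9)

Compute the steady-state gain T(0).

T(0) = 40/3 ≈ 13.33

Set s = 0: T(0) = (120) / (9) = 40/3.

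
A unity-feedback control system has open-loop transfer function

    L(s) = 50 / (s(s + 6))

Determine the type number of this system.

The denominator has 1 factor of s at the origin (free integrator), so this is a Type 1 system.

Type 1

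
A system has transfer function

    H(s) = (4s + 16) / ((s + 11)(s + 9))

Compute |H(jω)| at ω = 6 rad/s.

Substitute s = j6: numerator = 16 + j24, denominator = 63 + j120.
|H(j6)| = |16 + j24| / |63 + j120| = 28.844 / 135.53 ≈ 0.2128.

|H(j6)| ≈ 0.2128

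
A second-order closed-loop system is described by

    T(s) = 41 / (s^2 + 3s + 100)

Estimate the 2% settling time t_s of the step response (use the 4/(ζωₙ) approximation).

t_s ≈ 2.667 s

Comparing s^2 + 3s + 100 to s^2 + 2ζωₙs + ωₙ²: ωₙ = 10 rad/s and ζ = 3/(2·10) = 0.15.
ζωₙ = 3/2 = 1.5, so t_s ≈ 4/(ζωₙ) = 4/1.5 ≈ 2.667 s.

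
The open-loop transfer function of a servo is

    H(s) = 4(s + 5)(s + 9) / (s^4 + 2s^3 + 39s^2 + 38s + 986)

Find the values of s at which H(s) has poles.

s = -3 + 5j, -3 - 5j, 2 + 5j, 2 - 5j

The poles are the roots of the denominator s^4 + 2s^3 + 39s^2 + 38s + 986 = 0.
No real roots exist; factor into two real quadratics: (s^2 + 6s + 34)(s^2 - 4s + 29) = 0.
Each quadratic gives a conjugate pair via the quadratic formula.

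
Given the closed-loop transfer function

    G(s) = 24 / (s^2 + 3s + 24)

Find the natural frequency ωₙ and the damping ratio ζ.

Compare the denominator to the standard form s^2 + 2ζωₙs + ωₙ².
ωₙ² = 24, so ωₙ = √24 ≈ 4.899 rad/s.
2ζωₙ = 3, so ζ = 3/(2·√24) ≈ 0.3062.

ωₙ ≈ 4.899 rad/s, ζ ≈ 0.3062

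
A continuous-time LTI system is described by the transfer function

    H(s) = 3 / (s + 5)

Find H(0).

Set s = 0: H(0) = (3) / (5) = 3/5.

H(0) = 3/5 ≈ 0.6000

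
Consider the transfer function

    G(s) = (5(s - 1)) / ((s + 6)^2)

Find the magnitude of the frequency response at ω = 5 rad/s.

Substitute s = j5: numerator = -5 + j25, denominator = 11 + j60.
|G(j5)| = |-5 + j25| / |11 + j60| = 25.495 / 61 ≈ 0.4180.

|G(j5)| ≈ 0.4180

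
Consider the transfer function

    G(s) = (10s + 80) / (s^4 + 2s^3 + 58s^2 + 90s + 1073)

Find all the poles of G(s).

The poles are the roots of the denominator s^4 + 2s^3 + 58s^2 + 90s + 1073 = 0.
No real roots exist; factor into two real quadratics: (s^2 - 2s + 37)(s^2 + 4s + 29) = 0.
Each quadratic gives a conjugate pair via the quadratic formula.

s = 1 + 6j, 1 - 6j, -2 + 5j, -2 - 5j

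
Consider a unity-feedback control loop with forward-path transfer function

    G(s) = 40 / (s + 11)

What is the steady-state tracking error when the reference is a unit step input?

G(s) has no poles at the origin.
This is a Type 0 system. Kp = lim_{s→0} G(s) = 40/11.
e_ss = 1/(1 + Kp) = 1/(1 + 40/11) = 11/51 ≈ 0.2157.

e_ss = 0.2157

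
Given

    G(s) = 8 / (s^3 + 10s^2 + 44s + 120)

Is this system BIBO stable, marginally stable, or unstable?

stable

The denominator s^3 + 10s^2 + 44s + 120 factors as (s^2 + 4s + 20)(s + 6), giving poles at s = -2 + 4j, -2 - 4j, -6.
Since all poles lie strictly in the left half-plane, the system is stable.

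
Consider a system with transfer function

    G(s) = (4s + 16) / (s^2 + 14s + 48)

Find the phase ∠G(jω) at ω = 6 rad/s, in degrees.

At s = j6: numerator = 16 + j24, denominator = 12 + j84.
∠G = ∠num − ∠den = 56.310° − (81.870°) = -25.56°.

∠G(j6) ≈ -25.56°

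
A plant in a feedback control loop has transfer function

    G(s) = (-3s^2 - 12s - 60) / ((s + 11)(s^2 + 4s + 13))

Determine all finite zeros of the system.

s = -2 ± 4j

Set the numerator to zero: -3s^2 - 12s - 60 = 0, i.e. -3·(s^2 + 4s + 20) = 0.
Factoring: (s^2 + 4s + 20) = 0.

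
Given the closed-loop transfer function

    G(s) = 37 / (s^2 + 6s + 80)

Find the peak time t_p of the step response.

Comparing s^2 + 6s + 80 to s^2 + 2ζωₙs + ωₙ²: ωₙ = √80 ≈ 8.944 rad/s and ζ = 6/(2·√80) ≈ 0.3354.
ζωₙ = 6/2 = 3, so ω_d = ωₙ√(1−ζ²) = √(ωₙ² − (ζωₙ)²) = √(80 − 3²) = √71 ≈ 8.426 rad/s.
t_p = π/ω_d = π/8.426 ≈ 0.3728 s.

t_p ≈ 0.3728 s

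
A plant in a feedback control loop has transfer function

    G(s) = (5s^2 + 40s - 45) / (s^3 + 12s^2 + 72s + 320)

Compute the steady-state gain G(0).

G(0) = -9/64 ≈ -0.1406

Set s = 0: G(0) = (-45) / (320) = -9/64.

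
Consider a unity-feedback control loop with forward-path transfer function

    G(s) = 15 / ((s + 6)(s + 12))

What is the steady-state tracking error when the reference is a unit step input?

G(s) has no poles at the origin.
This is a Type 0 system. Kp = lim_{s→0} G(s) = 15/72 = 5/24.
e_ss = 1/(1 + Kp) = 1/(1 + 5/24) = 24/29 ≈ 0.8276.

e_ss = 0.8276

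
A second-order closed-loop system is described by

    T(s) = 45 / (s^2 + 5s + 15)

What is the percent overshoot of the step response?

%OS ≈ 7.03%

Comparing s^2 + 5s + 15 to s^2 + 2ζωₙs + ωₙ²: ωₙ = √15 ≈ 3.873 rad/s and ζ = 5/(2·√15) ≈ 0.6455.
%OS = 100·exp(−πζ/√(1−ζ²)) = 100·exp(−π·0.6455/√(1−0.6455²)) ≈ 7.03%.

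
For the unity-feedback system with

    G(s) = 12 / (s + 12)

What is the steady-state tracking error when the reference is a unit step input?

e_ss = 0.5000

G(s) has no poles at the origin.
This is a Type 0 system. Kp = lim_{s→0} G(s) = 12/12 = 1.
e_ss = 1/(1 + Kp) = 1/(1 + 1) = 1/2 ≈ 0.5000.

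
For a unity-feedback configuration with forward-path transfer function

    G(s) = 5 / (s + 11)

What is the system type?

The denominator has no factor of s at the origin — no free integrator — so this is a Type 0 system.

Type 0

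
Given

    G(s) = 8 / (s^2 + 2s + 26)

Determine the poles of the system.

The poles are the roots of the denominator s^2 + 2s + 26 = 0.
Using the quadratic formula: s = (-2 ± √(-100))/2 = -1 ± 5j.

s = -1 + 5j, -1 - 5j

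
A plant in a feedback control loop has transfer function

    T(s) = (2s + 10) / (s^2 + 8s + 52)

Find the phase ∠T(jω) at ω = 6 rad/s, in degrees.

At s = j6: numerator = 10 + j12, denominator = 16 + j48.
∠T = ∠num − ∠den = 50.194° − (71.565°) = -21.37°.

∠T(j6) ≈ -21.37°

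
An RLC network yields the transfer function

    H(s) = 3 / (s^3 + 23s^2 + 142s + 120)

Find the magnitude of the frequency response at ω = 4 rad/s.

|H(j4)| ≈ 0.005341

Substitute s = j4: numerator = 3, denominator = -248 + j504.
|H(j4)| = |3| / |-248 + j504| = 3 / 561.71 ≈ 0.005341.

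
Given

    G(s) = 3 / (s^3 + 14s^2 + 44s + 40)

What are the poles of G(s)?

The poles are the roots of the denominator s^3 + 14s^2 + 44s + 40 = 0.
Trying s = -2: the polynomial evaluates to 0, so (s + 2) is a factor.
Dividing out leaves s^2 + 12s + 20 = 0.
Factoring the quadratic: (s + 10)(s + 2) = 0.

s = -2, -10, -2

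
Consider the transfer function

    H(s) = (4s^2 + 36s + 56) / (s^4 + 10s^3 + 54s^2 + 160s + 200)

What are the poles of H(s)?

s = -2 + 4j, -2 - 4j, -3 + j, -3 - j

The poles are the roots of the denominator s^4 + 10s^3 + 54s^2 + 160s + 200 = 0.
No real roots exist; factor into two real quadratics: (s^2 + 4s + 20)(s^2 + 6s + 10) = 0.
Each quadratic gives a conjugate pair via the quadratic formula.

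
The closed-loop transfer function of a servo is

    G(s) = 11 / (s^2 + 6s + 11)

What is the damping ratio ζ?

ζ ≈ 0.9045

Compare the denominator to the standard form s^2 + 2ζωₙs + ωₙ².
ωₙ² = 11, so ωₙ = √11 ≈ 3.317 rad/s.
2ζωₙ = 6, so ζ = 6/(2·√11) ≈ 0.9045.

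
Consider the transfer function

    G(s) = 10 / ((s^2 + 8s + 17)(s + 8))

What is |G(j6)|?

|G(j6)| ≈ 0.01937

Substitute s = j6: numerator = 10, denominator = -440 + j270.
|G(j6)| = |10| / |-440 + j270| = 10 / 516.24 ≈ 0.01937.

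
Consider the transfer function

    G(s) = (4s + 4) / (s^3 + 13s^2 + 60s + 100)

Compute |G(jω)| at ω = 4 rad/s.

Substitute s = j4: numerator = 4 + j16, denominator = -108 + j176.
|G(j4)| = |4 + j16| / |-108 + j176| = 16.492 / 206.49 ≈ 0.07987.

|G(j4)| ≈ 0.07987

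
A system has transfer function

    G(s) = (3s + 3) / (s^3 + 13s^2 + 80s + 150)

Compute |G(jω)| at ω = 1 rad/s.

|G(j1)| ≈ 0.02683

Substitute s = j1: numerator = 3 + j3, denominator = 137 + j79.
|G(j1)| = |3 + j3| / |137 + j79| = 4.2426 / 158.15 ≈ 0.02683.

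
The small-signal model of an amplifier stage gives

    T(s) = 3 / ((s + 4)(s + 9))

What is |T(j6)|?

Substitute s = j6: numerator = 3, denominator = j78.
|T(j6)| = |3| / |j78| = 3 / 78 ≈ 0.03846.

|T(j6)| ≈ 0.03846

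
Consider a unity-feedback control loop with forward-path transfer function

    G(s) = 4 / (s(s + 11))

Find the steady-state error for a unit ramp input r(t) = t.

e_ss = 2.750

G(s) has one pole at the origin.
This is a Type 1 system. Kv = lim_{s→0} s·G(s) = 4/11.
e_ss = 1/Kv = 1/(4/11) = 11/4 ≈ 2.750.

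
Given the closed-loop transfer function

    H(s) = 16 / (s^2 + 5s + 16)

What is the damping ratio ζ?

ζ = 0.625

Compare the denominator to the standard form s^2 + 2ζωₙs + ωₙ².
ωₙ² = 16, so ωₙ = 4 rad/s.
2ζωₙ = 5, so ζ = 5/(2·4) = 0.625.
With ζ = 0.625 the response is underdamped.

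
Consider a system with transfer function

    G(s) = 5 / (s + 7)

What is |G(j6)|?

|G(j6)| ≈ 0.5423

Substitute s = j6: numerator = 5, denominator = 7 + j6.
|G(j6)| = |5| / |7 + j6| = 5 / 9.2195 ≈ 0.5423.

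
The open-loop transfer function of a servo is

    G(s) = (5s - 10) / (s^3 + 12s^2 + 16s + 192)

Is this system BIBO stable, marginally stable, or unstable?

The denominator s^3 + 12s^2 + 16s + 192 factors as (s^2 + 16)(s + 12), giving poles at s = 4j, -4j, -12.
Since the simple pole(s) at s = ±4j lie on the jω-axis with none in the right half-plane, the system is marginally stable.

marginally stable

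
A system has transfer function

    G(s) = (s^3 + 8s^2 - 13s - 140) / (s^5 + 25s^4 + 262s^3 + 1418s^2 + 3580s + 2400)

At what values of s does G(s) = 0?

Set the numerator to zero: s^3 + 8s^2 - 13s - 140 = 0.
Factoring: (s + 5)(s + 7)(s - 4) = 0.

s = -5, -7, 4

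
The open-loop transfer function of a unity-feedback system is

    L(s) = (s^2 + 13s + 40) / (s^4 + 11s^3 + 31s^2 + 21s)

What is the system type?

Type 1

Factor s from the denominator: s^4 + 11s^3 + 31s^2 + 21s = s·(s^3 + 11s^2 + 31s + 21).
There is 1 pole at the origin, so the system is Type 1.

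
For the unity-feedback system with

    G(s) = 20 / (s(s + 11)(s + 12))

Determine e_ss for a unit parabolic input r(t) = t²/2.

e_ss = ∞

G(s) has one pole at the origin.
This is a Type 1 system; Ka = lim_{s→0} s^2·G(s) = 0, so the steady-state error for a parabola input is infinite.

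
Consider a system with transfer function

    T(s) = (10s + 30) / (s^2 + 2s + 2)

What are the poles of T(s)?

The poles are the roots of the denominator s^2 + 2s + 2 = 0.
Using the quadratic formula: s = (-2 ± √(-4))/2 = -1 ± 1j.

s = -1 + j, -1 - j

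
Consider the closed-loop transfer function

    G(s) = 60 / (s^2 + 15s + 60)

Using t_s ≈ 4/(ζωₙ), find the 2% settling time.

Comparing s^2 + 15s + 60 to s^2 + 2ζωₙs + ωₙ²: ωₙ = √60 ≈ 7.746 rad/s and ζ = 15/(2·√60) ≈ 0.9682.
ζωₙ = 15/2 = 7.5, so t_s ≈ 4/(ζωₙ) = 4/7.5 ≈ 0.5333 s.

t_s ≈ 0.5333 s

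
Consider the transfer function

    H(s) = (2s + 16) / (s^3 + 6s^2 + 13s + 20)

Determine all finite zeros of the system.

s = -8

Set the numerator to zero: 2s + 16 = 0, i.e. 2·(s + 8) = 0.
So s = -8.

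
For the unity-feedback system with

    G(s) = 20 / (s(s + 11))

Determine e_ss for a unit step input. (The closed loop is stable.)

e_ss = 0

G(s) has one pole at the origin.
This is a Type 1 system; for a step input the steady-state error is zero.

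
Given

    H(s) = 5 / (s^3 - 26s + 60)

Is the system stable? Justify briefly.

The denominator s^3 - 26s + 60 factors as (s + 6)(s^2 - 6s + 10), giving poles at s = -6, 3 + j, 3 - j.
Since the pole(s) at s = 3 ± j lie in the right half-plane, the system is unstable.

unstable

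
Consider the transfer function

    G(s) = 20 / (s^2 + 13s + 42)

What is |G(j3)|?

|G(j3)| ≈ 0.3915

Substitute s = j3: numerator = 20, denominator = 33 + j39.
|G(j3)| = |20| / |33 + j39| = 20 / 51.088 ≈ 0.3915.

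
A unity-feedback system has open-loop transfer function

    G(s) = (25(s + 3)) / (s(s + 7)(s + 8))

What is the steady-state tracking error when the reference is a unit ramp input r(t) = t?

e_ss = 0.7467

G(s) has one pole at the origin.
This is a Type 1 system. Kv = lim_{s→0} s·G(s) = 75/56.
e_ss = 1/Kv = 1/(75/56) = 56/75 ≈ 0.7467.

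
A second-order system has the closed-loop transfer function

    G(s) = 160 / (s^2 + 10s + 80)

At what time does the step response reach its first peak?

t_p ≈ 0.4236 s

Comparing s^2 + 10s + 80 to s^2 + 2ζωₙs + ωₙ²: ωₙ = √80 ≈ 8.944 rad/s and ζ = 10/(2·√80) ≈ 0.5590.
ζωₙ = 10/2 = 5, so ω_d = ωₙ√(1−ζ²) = √(ωₙ² − (ζωₙ)²) = √(80 − 5²) = √55 ≈ 7.416 rad/s.
t_p = π/ω_d = π/7.416 ≈ 0.4236 s.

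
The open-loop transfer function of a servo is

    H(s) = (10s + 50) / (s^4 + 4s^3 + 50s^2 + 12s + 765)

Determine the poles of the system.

The poles are the roots of the denominator s^4 + 4s^3 + 50s^2 + 12s + 765 = 0.
No real roots exist; factor into two real quadratics: (s^2 - 2s + 17)(s^2 + 6s + 45) = 0.
Each quadratic gives a conjugate pair via the quadratic formula.

s = 1 + 4j, 1 - 4j, -3 + 6j, -3 - 6j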